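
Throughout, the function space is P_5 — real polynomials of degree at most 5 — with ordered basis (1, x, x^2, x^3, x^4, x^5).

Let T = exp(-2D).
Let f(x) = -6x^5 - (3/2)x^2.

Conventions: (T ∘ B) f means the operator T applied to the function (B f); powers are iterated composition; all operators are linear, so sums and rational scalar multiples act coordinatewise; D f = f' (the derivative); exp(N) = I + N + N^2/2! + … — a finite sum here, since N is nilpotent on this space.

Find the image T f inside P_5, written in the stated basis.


order-1 term: 60x^4 + 6x
order-2 term: -240x^3 - 6
order-3 term: 480x^2
order-4 term: -480x
order-5 term: 192
the series for exp(-2D) f terminates at order 5
exp(-2D) f = -6x^5 + 60x^4 - 240x^3 + (957/2)x^2 - 474x + 186

the image equals g(x) = -6x^5 + 60x^4 - 240x^3 + (957/2)x^2 - 474x + 186


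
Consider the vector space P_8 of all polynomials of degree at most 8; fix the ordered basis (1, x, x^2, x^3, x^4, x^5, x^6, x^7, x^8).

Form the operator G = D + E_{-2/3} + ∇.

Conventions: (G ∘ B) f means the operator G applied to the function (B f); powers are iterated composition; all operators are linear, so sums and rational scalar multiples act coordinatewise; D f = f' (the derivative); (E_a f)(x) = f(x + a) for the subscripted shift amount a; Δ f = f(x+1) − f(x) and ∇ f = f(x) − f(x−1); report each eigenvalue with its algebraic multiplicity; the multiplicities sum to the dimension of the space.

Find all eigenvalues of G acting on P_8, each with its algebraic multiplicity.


image of 1: 1
image of x: x + 4/3
image of x^2: x^2 + (8/3)x - 5/9
image of x^3: x^3 + 4x^2 - (5/3)x + 19/27
image of x^4: x^4 + (16/3)x^3 - (10/3)x^2 + (76/27)x - 65/81
image of x^5: x^5 + (20/3)x^4 - (50/9)x^3 + (190/27)x^2 - (325/81)x + 211/243
image of x^6: x^6 + 8x^5 - (25/3)x^4 + (380/27)x^3 - (325/27)x^2 + (422/81)x - 665/729
image of x^7: x^7 + (28/3)x^6 - (35/3)x^5 + (665/27)x^4 - (2275/81)x^3 + (1477/81)x^2 - (4655/729)x + 2059/2187
image of x^8: x^8 + (32/3)x^7 - (140/9)x^6 + (1064/27)x^5 - (4550/81)x^4 + (11816/243)x^3 - (18620/729)x^2 + (16472/2187)x - 6305/6561
the matrix is upper triangular; its diagonal is (1, 1, 1, 1, 1, 1, 1, 1, 1)
for a triangular matrix the eigenvalues are the diagonal entries, with algebraic multiplicity their repetition count

λ = 1 (multiplicity 9)


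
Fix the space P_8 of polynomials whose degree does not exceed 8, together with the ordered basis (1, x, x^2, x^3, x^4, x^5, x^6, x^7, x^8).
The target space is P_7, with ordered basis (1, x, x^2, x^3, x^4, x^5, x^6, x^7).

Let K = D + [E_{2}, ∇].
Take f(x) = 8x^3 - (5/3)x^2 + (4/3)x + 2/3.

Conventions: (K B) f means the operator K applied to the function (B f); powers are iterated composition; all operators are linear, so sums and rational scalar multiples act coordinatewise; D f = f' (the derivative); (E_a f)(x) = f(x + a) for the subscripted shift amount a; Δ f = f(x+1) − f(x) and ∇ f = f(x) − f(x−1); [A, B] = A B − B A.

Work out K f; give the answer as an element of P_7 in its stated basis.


D f = 24x^2 - (10/3)x + 4/3
∇ f = 24x^2 - (82/3)x + 11
E_{2} ∇ f = 24x^2 + (206/3)x + 157/3
E_{2} f = 8x^3 + (139/3)x^2 + (272/3)x + 182/3
∇ E_{2} f = 24x^2 + (206/3)x + 157/3
[E_{2}, ∇] f = 0
(D + [E_{2}, ∇]) f = 24x^2 - (10/3)x + 4/3

g(x) = 24x^2 - (10/3)x + 4/3


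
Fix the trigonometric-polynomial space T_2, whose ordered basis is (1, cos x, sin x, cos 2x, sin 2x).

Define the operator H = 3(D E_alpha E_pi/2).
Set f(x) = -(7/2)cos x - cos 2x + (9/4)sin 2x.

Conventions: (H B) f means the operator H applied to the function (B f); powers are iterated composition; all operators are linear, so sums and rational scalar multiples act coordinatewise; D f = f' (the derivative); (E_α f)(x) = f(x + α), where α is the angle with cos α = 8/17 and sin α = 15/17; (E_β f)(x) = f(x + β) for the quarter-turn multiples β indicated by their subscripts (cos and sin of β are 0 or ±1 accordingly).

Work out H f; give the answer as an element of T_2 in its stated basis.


E_pi/2 f = (7/2)sin x + cos 2x - (9/4)sin 2x
E_alpha E_pi/2 f = (105/34)cos x + (28/17)sin x - (701/289)cos 2x + (489/1156)sin 2x
D E_alpha E_pi/2 f = (28/17)cos x - (105/34)sin x + (489/578)cos 2x + (1402/289)sin 2x
(3(D E_alpha E_pi/2)) f = (84/17)cos x - (315/34)sin x + (1467/578)cos 2x + (4206/289)sin 2x

g(x) = (84/17)cos x - (315/34)sin x + (1467/578)cos 2x + (4206/289)sin 2x


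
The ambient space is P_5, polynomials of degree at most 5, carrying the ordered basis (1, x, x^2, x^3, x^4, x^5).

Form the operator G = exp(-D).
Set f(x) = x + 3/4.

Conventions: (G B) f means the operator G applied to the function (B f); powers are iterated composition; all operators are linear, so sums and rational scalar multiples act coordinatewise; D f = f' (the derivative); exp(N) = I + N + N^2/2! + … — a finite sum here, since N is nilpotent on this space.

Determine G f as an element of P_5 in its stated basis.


order-1 term: -1
the series for exp(-D) f terminates at order 1
exp(-D) f = x - 1/4

the result is g(x) = x - 1/4


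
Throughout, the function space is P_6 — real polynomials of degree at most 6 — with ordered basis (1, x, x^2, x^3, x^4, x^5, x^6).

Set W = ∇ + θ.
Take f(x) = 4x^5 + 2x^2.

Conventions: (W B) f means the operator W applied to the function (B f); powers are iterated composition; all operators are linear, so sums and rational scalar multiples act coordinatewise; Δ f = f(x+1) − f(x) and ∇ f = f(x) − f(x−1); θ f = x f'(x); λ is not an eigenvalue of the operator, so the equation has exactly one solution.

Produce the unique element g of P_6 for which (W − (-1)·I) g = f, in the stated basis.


the image equals g(x) = (2/3)x^5 - (2/3)x^4 + (7/3)x^3 - (47/9)x^2 + (211/18)x - 371/18

write g with unknown coordinates in the stated basis and equate coefficients in (W − (-1)·I) g = f
solving from the highest basis element down gives g = (2/3)x^5 - (2/3)x^4 + (7/3)x^3 - (47/9)x^2 + (211/18)x - 371/18
check: W g = (10/3)x^5 + (2/3)x^4 - (7/3)x^3 + (65/9)x^2 - (211/18)x + 371/18
so W g − (-1)·g = 4x^5 + 2x^2 = f ✓


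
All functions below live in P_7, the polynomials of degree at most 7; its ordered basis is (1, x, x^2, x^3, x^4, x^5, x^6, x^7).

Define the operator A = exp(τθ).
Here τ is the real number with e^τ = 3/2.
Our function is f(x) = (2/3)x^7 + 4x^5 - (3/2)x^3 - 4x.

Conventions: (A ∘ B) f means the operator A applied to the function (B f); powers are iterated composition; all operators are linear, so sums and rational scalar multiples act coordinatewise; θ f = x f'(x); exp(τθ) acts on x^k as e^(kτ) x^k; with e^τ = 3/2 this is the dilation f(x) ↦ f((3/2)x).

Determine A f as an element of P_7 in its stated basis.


exp(τθ) x^k = e^(kτ) x^k; with e^τ = 3/2 this sends x^k to (3/2)^k x^k
x ↦ 3/2 x
x^3 ↦ 27/8 x^3
x^5 ↦ 243/32 x^5
x^7 ↦ 2187/128 x^7
applying this coordinatewise to f: exp(τθ) f = (729/64)x^7 + (243/8)x^5 - (81/16)x^3 - 6x

the result is g(x) = (729/64)x^7 + (243/8)x^5 - (81/16)x^3 - 6x


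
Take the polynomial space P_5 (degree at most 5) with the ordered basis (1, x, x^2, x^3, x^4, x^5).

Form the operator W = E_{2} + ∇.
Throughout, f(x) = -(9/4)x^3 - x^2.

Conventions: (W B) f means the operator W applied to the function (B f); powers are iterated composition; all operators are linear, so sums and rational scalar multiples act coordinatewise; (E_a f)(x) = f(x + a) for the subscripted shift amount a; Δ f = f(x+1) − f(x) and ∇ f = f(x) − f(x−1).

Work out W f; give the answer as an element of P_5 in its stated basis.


g(x) = -(9/4)x^3 - (85/4)x^2 - (105/4)x - 93/4

E_{2} f = -(9/4)x^3 - (29/2)x^2 - 31x - 22
∇ f = -(27/4)x^2 + (19/4)x - 5/4
(E_{2} + ∇) f = -(9/4)x^3 - (85/4)x^2 - (105/4)x - 93/4


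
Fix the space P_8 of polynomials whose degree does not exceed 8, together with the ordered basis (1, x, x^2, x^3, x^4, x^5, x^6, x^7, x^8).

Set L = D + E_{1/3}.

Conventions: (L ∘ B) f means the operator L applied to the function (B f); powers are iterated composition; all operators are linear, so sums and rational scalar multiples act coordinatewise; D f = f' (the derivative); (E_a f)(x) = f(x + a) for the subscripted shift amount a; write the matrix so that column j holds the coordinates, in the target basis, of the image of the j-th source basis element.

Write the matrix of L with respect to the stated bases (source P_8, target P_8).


the matrix is [[1, 4/3, 1/9, 1/27, 1/81, 1/243, 1/729, 1/2187, 1/6561]; [0, 1, 8/3, 1/3, 4/27, 5/81, 2/81, 7/729, 8/2187]; [0, 0, 1, 4, 2/3, 10/27, 5/27, 7/81, 28/729]; [0, 0, 0, 1, 16/3, 10/9, 20/27, 35/81, 56/243]; [0, 0, 0, 0, 1, 20/3, 5/3, 35/27, 70/81]; [0, 0, 0, 0, 0, 1, 8, 7/3, 56/27]; [0, 0, 0, 0, 0, 0, 1, 28/3, 28/9]; [0, 0, 0, 0, 0, 0, 0, 1, 32/3]; [0, 0, 0, 0, 0, 0, 0, 0, 1]] (rows listed top to bottom)

image of 1: 1
image of x: x + 4/3
image of x^2: x^2 + (8/3)x + 1/9
image of x^3: x^3 + 4x^2 + (1/3)x + 1/27
image of x^4: x^4 + (16/3)x^3 + (2/3)x^2 + (4/27)x + 1/81
image of x^5: x^5 + (20/3)x^4 + (10/9)x^3 + (10/27)x^2 + (5/81)x + 1/243
image of x^6: x^6 + 8x^5 + (5/3)x^4 + (20/27)x^3 + (5/27)x^2 + (2/81)x + 1/729
image of x^7: x^7 + (28/3)x^6 + (7/3)x^5 + (35/27)x^4 + (35/81)x^3 + (7/81)x^2 + (7/729)x + 1/2187
image of x^8: x^8 + (32/3)x^7 + (28/9)x^6 + (56/27)x^5 + (70/81)x^4 + (56/243)x^3 + (28/729)x^2 + (8/2187)x + 1/6561
each image's coordinates form column j of the matrix


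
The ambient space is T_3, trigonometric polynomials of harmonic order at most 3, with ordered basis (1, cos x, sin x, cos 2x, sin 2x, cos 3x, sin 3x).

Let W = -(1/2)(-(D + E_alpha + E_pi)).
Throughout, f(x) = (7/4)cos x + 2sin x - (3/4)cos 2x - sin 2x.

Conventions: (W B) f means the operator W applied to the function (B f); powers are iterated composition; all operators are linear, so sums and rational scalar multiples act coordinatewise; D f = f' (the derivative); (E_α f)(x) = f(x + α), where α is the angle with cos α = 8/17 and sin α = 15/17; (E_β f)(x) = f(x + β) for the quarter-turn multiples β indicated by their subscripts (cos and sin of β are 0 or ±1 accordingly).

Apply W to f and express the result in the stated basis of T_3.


the result is g(x) = (193/136)cos x - (37/17)sin x - (457/289)cos 2x + (971/1156)sin 2x

D f = 2cos x - (7/4)sin x - 2cos 2x + (3/2)sin 2x
E_alpha f = (44/17)cos x - (41/68)sin x - (477/1156)cos 2x + (341/289)sin 2x
E_pi f = -(7/4)cos x - 2sin x - (3/4)cos 2x - sin 2x
(D + E_alpha + E_pi) f = (193/68)cos x - (74/17)sin x - (914/289)cos 2x + (971/578)sin 2x
(-(D + E_alpha + E_pi)) f = -(193/68)cos x + (74/17)sin x + (914/289)cos 2x - (971/578)sin 2x
(-(1/2)(-(D + E_alpha + E_pi))) f = (193/136)cos x - (37/17)sin x - (457/289)cos 2x + (971/1156)sin 2x


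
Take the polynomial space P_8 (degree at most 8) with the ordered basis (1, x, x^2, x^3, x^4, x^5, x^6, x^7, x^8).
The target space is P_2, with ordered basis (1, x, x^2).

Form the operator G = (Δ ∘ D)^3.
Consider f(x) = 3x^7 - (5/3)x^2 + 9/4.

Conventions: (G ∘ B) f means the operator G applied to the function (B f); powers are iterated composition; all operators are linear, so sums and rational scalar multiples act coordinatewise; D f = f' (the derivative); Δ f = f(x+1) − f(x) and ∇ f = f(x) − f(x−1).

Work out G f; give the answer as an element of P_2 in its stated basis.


D f = 21x^6 - (10/3)x
Δ D f = 126x^5 + 315x^4 + 420x^3 + 315x^2 + 126x + 53/3
D (Δ ∘ D) f = 630x^4 + 1260x^3 + 1260x^2 + 630x + 126
Δ D (Δ ∘ D) f = 2520x^3 + 7560x^2 + 8820x + 3780
D (Δ ∘ D) (Δ ∘ D) f = 7560x^2 + 15120x + 8820
Δ D (Δ ∘ D) (Δ ∘ D) f = 15120x + 22680

g(x) = 15120x + 22680


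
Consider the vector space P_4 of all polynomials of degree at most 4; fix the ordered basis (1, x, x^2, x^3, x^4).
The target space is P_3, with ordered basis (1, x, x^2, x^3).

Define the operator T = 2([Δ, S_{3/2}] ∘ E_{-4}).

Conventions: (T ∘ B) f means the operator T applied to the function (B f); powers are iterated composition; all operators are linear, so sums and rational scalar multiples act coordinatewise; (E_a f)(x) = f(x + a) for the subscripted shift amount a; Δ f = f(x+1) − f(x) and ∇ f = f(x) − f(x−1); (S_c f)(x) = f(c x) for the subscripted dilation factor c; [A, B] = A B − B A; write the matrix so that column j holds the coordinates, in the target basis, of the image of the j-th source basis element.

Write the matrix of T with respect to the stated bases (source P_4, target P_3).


image of 1: 0
image of x: 1
image of x^2: 3x - 11/2
image of x^3: (27/4)x^2 - (99/4)x + 91/4
image of x^4: (27/2)x^3 - (297/4)x^2 + (273/2)x - 671/8
each image's coordinates form column j of the matrix

the matrix is [[0, 1, -11/2, 91/4, -671/8]; [0, 0, 3, -99/4, 273/2]; [0, 0, 0, 27/4, -297/4]; [0, 0, 0, 0, 27/2]] (rows listed top to bottom)


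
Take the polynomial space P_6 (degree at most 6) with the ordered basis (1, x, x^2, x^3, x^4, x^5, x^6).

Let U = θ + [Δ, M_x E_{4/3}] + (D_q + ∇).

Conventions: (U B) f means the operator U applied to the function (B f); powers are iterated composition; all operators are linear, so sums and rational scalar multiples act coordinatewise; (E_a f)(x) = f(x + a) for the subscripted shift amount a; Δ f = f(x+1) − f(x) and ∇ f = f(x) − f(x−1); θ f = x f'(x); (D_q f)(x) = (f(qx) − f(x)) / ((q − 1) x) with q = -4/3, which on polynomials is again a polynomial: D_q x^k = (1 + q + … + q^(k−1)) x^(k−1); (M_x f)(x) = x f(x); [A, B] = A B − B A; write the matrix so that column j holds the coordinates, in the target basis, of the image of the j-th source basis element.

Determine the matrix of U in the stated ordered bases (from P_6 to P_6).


the matrix is [[1, 13/3, 40/9, 370/27, 2320/81, 17050/243, 116920/729]; [0, 2, 19/3, 40/3, 1480/27, 11600/81, 34100/81]; [0, 0, 3, 103/9, 80/3, 3700/27, 11600/27]; [0, 0, 0, 4, 335/27, 400/9, 7400/27]; [0, 0, 0, 0, 5, 1531/81, 200/3]; [0, 0, 0, 0, 0, 6, 4379/243]; [0, 0, 0, 0, 0, 0, 7]] (rows listed top to bottom)

image of 1: 1
image of x: 2x + 13/3
image of x^2: 3x^2 + (19/3)x + 40/9
image of x^3: 4x^3 + (103/9)x^2 + (40/3)x + 370/27
image of x^4: 5x^4 + (335/27)x^3 + (80/3)x^2 + (1480/27)x + 2320/81
image of x^5: 6x^5 + (1531/81)x^4 + (400/9)x^3 + (3700/27)x^2 + (11600/81)x + 17050/243
image of x^6: 7x^6 + (4379/243)x^5 + (200/3)x^4 + (7400/27)x^3 + (11600/27)x^2 + (34100/81)x + 116920/729
each image's coordinates form column j of the matrix


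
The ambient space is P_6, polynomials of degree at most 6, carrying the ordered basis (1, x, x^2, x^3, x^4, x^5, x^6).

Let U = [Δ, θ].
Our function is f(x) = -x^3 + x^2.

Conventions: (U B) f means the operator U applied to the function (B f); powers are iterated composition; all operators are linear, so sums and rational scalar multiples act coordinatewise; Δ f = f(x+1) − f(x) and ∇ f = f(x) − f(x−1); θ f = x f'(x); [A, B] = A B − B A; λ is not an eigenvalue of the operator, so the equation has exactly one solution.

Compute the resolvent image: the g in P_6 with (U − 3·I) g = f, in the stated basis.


write g with unknown coordinates in the stated basis and equate coefficients in (U − 3·I) g = f
solving from the highest basis element down gives g = (1/3)x^3 + (2/3)x + 5/9
check: U g = x^2 + 2x + 5/3
so U g − 3·g = -x^3 + x^2 = f ✓

g(x) = (1/3)x^3 + (2/3)x + 5/9


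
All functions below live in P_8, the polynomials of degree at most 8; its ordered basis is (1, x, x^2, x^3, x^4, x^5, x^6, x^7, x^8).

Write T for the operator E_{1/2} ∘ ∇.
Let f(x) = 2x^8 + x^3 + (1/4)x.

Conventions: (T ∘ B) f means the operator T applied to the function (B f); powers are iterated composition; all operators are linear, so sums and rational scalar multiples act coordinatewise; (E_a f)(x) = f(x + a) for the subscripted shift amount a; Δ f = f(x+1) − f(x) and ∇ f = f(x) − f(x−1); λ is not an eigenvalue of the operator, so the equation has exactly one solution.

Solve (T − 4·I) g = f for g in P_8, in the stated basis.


g(x) = -(1/2)x^8 - x^7 - (7/4)x^6 - (35/8)x^5 - (245/32)x^4 - (337/32)x^3 - (1403/128)x^2 - (1955/256)x - 2703/1024

write g with unknown coordinates in the stated basis and equate coefficients in (T − 4·I) g = f
solving from the highest basis element down gives g = -(1/2)x^8 - x^7 - (7/4)x^6 - (35/8)x^5 - (245/32)x^4 - (337/32)x^3 - (1403/128)x^2 - (1955/256)x - 2703/1024
check: T g = -4x^7 - 7x^6 - (35/2)x^5 - (245/8)x^4 - (329/8)x^3 - (1403/32)x^2 - (1939/64)x - 2703/256
so T g − 4·g = 2x^8 + x^3 + (1/4)x = f ✓


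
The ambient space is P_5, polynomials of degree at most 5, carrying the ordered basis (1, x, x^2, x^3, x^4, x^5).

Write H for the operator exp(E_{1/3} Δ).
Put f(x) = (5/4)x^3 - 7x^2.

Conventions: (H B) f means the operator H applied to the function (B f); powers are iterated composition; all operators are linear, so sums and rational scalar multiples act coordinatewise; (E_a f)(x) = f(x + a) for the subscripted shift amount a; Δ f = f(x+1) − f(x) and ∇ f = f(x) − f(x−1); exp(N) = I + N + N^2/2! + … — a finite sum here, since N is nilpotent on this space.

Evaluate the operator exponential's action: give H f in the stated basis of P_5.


the image equals g(x) = (5/4)x^3 - (13/4)x^2 - 4x - 33/4

order-1 term: (15/4)x^2 - (31/4)x - 35/4
order-2 term: (15/4)x - 3/4
order-3 term: 5/4
the series for exp(E_{1/3} Δ) f terminates at order 3
exp(E_{1/3} Δ) f = (5/4)x^3 - (13/4)x^2 - 4x - 33/4


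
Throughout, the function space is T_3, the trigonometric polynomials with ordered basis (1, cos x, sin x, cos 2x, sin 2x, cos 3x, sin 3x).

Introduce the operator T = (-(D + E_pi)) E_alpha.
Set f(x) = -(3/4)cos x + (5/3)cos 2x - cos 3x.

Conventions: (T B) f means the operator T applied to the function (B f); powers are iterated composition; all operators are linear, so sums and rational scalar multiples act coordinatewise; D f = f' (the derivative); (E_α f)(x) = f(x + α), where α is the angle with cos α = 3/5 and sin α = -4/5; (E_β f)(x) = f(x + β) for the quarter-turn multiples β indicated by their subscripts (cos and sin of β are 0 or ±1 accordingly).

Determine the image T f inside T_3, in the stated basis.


the result is g(x) = (3/20)cos x - (21/20)sin x - (41/15)cos 2x - (38/15)sin 2x + (249/125)cos 3x + (307/125)sin 3x

E_alpha f = -(9/20)cos x - (3/5)sin x - (7/15)cos 2x + (8/5)sin 2x + (117/125)cos 3x - (44/125)sin 3x
D E_alpha f = -(3/5)cos x + (9/20)sin x + (16/5)cos 2x + (14/15)sin 2x - (132/125)cos 3x - (351/125)sin 3x
E_pi E_alpha f = (9/20)cos x + (3/5)sin x - (7/15)cos 2x + (8/5)sin 2x - (117/125)cos 3x + (44/125)sin 3x
(D + E_pi) E_alpha f = -(3/20)cos x + (21/20)sin x + (41/15)cos 2x + (38/15)sin 2x - (249/125)cos 3x - (307/125)sin 3x
(-(D + E_pi)) E_alpha f = (3/20)cos x - (21/20)sin x - (41/15)cos 2x - (38/15)sin 2x + (249/125)cos 3x + (307/125)sin 3x


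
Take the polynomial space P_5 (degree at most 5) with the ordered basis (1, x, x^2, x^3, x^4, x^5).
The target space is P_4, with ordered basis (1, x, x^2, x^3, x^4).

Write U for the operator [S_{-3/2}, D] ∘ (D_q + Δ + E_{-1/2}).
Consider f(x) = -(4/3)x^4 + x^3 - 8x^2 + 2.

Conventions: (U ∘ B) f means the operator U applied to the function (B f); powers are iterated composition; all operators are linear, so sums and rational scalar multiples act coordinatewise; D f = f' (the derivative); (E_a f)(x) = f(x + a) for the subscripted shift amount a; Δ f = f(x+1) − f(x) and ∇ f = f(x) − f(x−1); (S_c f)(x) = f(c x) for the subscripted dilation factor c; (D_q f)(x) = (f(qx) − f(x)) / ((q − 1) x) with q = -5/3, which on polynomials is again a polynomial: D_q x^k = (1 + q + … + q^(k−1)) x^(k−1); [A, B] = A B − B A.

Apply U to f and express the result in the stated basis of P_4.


D_q f = (272/81)x^3 + (19/9)x^2 + (16/3)x
Δ f = -(16/3)x^3 - 5x^2 - (55/3)x - 25/3
E_{-1/2} f = -(4/3)x^4 + (11/3)x^3 - (23/2)x^2 + (113/12)x - 5/24
(D_q + Δ + E_{-1/2}) f = -(4/3)x^4 + (137/81)x^3 - (259/18)x^2 - (43/12)x - 205/24
D (D_q + Δ + E_{-1/2}) f = -(16/3)x^3 + (137/27)x^2 - (259/9)x - 43/12
S_{-3/2} D (D_q + Δ + E_{-1/2}) f = 18x^3 + (137/12)x^2 + (259/6)x - 43/12
S_{-3/2} (D_q + Δ + E_{-1/2}) f = -(27/4)x^4 - (137/24)x^3 - (259/8)x^2 + (43/8)x - 205/24
D S_{-3/2} (D_q + Δ + E_{-1/2}) f = -27x^3 - (137/8)x^2 - (259/4)x + 43/8
[S_{-3/2}, D] (D_q + Δ + E_{-1/2}) f = 45x^3 + (685/24)x^2 + (1295/12)x - 215/24

the image equals g(x) = 45x^3 + (685/24)x^2 + (1295/12)x - 215/24


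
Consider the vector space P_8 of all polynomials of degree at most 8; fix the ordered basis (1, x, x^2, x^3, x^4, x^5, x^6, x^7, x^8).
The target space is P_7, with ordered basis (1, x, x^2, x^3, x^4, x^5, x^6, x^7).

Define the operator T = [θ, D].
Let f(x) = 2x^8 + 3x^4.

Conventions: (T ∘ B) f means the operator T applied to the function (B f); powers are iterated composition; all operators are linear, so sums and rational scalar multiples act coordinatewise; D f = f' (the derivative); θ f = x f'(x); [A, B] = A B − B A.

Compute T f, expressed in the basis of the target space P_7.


D f = 16x^7 + 12x^3
θ D f = 112x^7 + 36x^3
θ f = 16x^8 + 12x^4
D θ f = 128x^7 + 48x^3
[θ, D] f = -16x^7 - 12x^3

the result is g(x) = -16x^7 - 12x^3


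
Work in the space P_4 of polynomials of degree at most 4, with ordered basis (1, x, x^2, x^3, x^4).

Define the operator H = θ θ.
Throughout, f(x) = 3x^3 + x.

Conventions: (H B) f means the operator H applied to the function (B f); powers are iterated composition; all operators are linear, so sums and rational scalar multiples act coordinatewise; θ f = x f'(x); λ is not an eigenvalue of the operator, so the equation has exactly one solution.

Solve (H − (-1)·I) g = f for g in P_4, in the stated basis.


write g with unknown coordinates in the stated basis and equate coefficients in (H − (-1)·I) g = f
solving from the highest basis element down gives g = (3/10)x^3 + (1/2)x
check: H g = (27/10)x^3 + (1/2)x
so H g − (-1)·g = 3x^3 + x = f ✓

the result is g(x) = (3/10)x^3 + (1/2)x


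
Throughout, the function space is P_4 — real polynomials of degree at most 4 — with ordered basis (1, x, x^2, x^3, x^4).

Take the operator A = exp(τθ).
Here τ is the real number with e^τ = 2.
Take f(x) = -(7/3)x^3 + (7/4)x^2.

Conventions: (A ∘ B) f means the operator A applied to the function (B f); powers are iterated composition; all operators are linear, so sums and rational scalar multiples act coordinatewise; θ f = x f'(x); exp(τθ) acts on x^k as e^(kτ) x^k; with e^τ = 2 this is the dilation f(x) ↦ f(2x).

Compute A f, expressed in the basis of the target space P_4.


exp(τθ) x^k = e^(kτ) x^k; with e^τ = 2 this sends x^k to 2^k x^k
x^2 ↦ 4 x^2
x^3 ↦ 8 x^3
applying this coordinatewise to f: exp(τθ) f = -(56/3)x^3 + 7x^2

the image equals g(x) = -(56/3)x^3 + 7x^2


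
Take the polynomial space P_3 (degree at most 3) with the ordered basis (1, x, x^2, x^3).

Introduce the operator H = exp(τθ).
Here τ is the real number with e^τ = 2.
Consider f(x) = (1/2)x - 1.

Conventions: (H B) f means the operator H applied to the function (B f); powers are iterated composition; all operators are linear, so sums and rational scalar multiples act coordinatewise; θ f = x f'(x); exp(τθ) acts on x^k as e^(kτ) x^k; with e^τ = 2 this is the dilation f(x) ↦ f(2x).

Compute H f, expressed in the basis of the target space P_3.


the result is g(x) = x - 1

exp(τθ) x^k = e^(kτ) x^k; with e^τ = 2 this sends x^k to 2^k x^k
x ↦ 2 x
applying this coordinatewise to f: exp(τθ) f = x - 1


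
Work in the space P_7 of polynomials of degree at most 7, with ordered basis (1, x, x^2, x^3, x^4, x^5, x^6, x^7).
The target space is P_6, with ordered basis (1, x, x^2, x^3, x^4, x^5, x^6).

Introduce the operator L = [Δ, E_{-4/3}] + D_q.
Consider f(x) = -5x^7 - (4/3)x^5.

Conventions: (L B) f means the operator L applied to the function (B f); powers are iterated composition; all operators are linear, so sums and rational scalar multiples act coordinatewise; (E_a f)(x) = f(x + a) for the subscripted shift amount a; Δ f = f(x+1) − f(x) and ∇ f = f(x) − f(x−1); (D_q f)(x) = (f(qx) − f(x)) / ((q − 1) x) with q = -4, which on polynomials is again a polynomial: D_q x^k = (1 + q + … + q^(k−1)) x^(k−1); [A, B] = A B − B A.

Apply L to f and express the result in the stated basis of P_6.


E_{-4/3} f = -5x^7 + (140/3)x^6 - 188x^5 + (11440/27)x^4 - (46720/81)x^3 + (12800/27)x^2 - (158720/729)x + 94208/2187
Δ E_{-4/3} f = -35x^6 + 175x^5 - 415x^4 + (15475/27)x^3 - (12775/27)x^2 + (5875/27)x - 31397/729
Δ f = -35x^6 - 105x^5 - (545/3)x^4 - (565/3)x^3 - (355/3)x^2 - (125/3)x - 19/3
E_{-4/3} Δ f = -35x^6 + 175x^5 - 415x^4 + (15475/27)x^3 - (12775/27)x^2 + (5875/27)x - 31397/729
[Δ, E_{-4/3}] f = 0
D_q f = -16385x^6 - (820/3)x^4
([Δ, E_{-4/3}] + D_q) f = -16385x^6 - (820/3)x^4

the image equals g(x) = -16385x^6 - (820/3)x^4


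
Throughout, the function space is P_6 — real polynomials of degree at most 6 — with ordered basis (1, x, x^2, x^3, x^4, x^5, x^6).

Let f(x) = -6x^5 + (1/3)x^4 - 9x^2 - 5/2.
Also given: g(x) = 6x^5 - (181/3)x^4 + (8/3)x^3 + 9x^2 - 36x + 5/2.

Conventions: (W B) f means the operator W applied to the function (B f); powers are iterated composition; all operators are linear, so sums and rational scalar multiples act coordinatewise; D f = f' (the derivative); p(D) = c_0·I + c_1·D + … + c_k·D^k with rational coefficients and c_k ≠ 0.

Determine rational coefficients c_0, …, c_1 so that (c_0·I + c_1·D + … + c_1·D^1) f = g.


D^0 f = -6x^5 + (1/3)x^4 - 9x^2 - 5/2
D^1 f = -30x^4 + (4/3)x^3 - 18x
matching coefficients of g against c_0 f + c_1 Df + … from the top degree down determines the c_i
solution: c_0 = -1, c_1 = 2

c_0 = -1, c_1 = 2


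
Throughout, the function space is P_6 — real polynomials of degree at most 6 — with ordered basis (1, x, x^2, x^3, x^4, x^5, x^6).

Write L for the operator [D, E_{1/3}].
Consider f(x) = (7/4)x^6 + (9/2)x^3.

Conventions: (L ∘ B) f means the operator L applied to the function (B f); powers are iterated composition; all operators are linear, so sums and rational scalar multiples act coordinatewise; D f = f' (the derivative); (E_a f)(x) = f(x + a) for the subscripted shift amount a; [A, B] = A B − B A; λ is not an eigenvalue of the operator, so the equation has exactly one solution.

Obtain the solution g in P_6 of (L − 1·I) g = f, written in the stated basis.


write g with unknown coordinates in the stated basis and equate coefficients in (L − 1·I) g = f
solving from the highest basis element down gives g = -(7/4)x^6 - (9/2)x^3
check: L g = 0
so L g − 1·g = (7/4)x^6 + (9/2)x^3 = f ✓

the result is g(x) = -(7/4)x^6 - (9/2)x^3


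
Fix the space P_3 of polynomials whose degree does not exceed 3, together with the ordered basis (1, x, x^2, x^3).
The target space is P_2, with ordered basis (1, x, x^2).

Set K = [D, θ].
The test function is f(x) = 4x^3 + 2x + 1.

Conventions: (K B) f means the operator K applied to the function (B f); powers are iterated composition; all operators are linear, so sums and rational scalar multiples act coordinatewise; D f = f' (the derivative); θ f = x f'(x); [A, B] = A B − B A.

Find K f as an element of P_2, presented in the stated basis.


the result is g(x) = 12x^2 + 2

θ f = 12x^3 + 2x
D θ f = 36x^2 + 2
D f = 12x^2 + 2
θ D f = 24x^2
[D, θ] f = 12x^2 + 2


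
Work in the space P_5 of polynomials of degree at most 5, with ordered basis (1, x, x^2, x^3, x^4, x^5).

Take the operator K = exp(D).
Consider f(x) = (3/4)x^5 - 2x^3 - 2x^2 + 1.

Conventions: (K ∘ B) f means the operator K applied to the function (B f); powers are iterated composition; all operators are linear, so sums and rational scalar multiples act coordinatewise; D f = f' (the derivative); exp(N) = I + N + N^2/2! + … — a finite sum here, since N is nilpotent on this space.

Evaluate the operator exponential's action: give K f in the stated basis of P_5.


the image equals g(x) = (3/4)x^5 + (15/4)x^4 + (11/2)x^3 - (1/2)x^2 - (25/4)x - 9/4

order-1 term: (15/4)x^4 - 6x^2 - 4x
order-2 term: (15/2)x^3 - 6x - 2
order-3 term: (15/2)x^2 - 2
order-4 term: (15/4)x
order-5 term: 3/4
the series for exp(D) f terminates at order 5
exp(D) f = (3/4)x^5 + (15/4)x^4 + (11/2)x^3 - (1/2)x^2 - (25/4)x - 9/4


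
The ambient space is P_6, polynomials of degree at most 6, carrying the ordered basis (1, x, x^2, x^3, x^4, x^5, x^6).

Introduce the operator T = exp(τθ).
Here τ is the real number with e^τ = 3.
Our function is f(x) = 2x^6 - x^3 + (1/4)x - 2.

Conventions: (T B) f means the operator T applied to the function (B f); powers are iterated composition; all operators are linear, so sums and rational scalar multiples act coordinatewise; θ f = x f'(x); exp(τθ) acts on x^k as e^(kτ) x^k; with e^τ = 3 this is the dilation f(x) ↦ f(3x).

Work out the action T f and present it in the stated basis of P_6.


g(x) = 1458x^6 - 27x^3 + (3/4)x - 2

exp(τθ) x^k = e^(kτ) x^k; with e^τ = 3 this sends x^k to 3^k x^k
x ↦ 3 x
x^3 ↦ 27 x^3
x^6 ↦ 729 x^6
applying this coordinatewise to f: exp(τθ) f = 1458x^6 - 27x^3 + (3/4)x - 2


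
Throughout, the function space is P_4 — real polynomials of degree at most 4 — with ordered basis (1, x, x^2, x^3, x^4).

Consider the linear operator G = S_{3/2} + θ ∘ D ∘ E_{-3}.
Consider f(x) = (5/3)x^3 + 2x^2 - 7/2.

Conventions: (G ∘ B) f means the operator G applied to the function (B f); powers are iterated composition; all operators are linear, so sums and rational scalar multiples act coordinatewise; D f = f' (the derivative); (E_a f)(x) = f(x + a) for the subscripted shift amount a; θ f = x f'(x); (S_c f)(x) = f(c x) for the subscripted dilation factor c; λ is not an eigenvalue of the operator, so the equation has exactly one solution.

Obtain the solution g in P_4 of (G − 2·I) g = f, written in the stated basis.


write g with unknown coordinates in the stated basis and equate coefficients in (G − 2·I) g = f
solving from the highest basis element down gives g = (40/33)x^3 - (232/11)x^2 - 128x + 7/2
check: G g = (45/11)x^3 - (442/11)x^2 - 256x + 7/2
so G g − 2·g = (5/3)x^3 + 2x^2 - 7/2 = f ✓

g(x) = (40/33)x^3 - (232/11)x^2 - 128x + 7/2


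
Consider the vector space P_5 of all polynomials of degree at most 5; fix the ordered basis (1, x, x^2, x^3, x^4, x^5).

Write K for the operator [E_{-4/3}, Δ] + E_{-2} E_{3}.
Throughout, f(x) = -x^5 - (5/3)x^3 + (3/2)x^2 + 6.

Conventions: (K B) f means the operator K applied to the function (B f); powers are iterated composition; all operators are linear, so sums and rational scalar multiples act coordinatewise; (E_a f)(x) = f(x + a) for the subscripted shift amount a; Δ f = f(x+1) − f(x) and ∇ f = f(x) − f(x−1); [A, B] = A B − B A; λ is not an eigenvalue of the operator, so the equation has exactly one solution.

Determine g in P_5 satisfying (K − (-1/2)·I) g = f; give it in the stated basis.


g(x) = -(2/3)x^5 + (20/9)x^4 - (70/27)x^3 + (47/27)x^2 - (68/81)x + 994/243

write g with unknown coordinates in the stated basis and equate coefficients in (K − (-1/2)·I) g = f
solving from the highest basis element down gives g = -(2/3)x^5 + (20/9)x^4 - (70/27)x^3 + (47/27)x^2 - (68/81)x + 994/243
check: K g = -(2/3)x^5 - (10/9)x^4 - (10/27)x^3 + (17/27)x^2 + (34/81)x + 961/243
so K g − (-1/2)·g = -x^5 - (5/3)x^3 + (3/2)x^2 + 6 = f ✓


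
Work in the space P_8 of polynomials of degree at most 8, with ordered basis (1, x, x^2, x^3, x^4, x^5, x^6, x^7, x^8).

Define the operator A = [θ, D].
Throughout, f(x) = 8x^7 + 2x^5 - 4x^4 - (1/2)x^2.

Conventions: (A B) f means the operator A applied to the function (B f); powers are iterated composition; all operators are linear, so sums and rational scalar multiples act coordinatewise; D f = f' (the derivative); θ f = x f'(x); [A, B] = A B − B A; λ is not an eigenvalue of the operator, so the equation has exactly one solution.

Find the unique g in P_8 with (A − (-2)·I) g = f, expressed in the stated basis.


write g with unknown coordinates in the stated basis and equate coefficients in (A − (-2)·I) g = f
solving from the highest basis element down gives g = 4x^7 + 14x^6 + 43x^5 + (211/2)x^4 + 211x^3 + (1265/4)x^2 + (1265/4)x + 1265/8
check: A g = -28x^6 - 84x^5 - 215x^4 - 422x^3 - 633x^2 - (1265/2)x - 1265/4
so A g − (-2)·g = 8x^7 + 2x^5 - 4x^4 - (1/2)x^2 = f ✓

the image equals g(x) = 4x^7 + 14x^6 + 43x^5 + (211/2)x^4 + 211x^3 + (1265/4)x^2 + (1265/4)x + 1265/8


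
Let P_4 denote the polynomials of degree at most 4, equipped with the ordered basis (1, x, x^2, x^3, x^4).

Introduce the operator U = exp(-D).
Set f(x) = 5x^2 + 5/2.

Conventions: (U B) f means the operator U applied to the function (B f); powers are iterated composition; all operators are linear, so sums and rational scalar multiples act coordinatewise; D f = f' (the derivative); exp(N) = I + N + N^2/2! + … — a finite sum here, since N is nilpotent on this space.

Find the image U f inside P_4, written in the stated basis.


order-1 term: -10x
order-2 term: 5
the series for exp(-D) f terminates at order 2
exp(-D) f = 5x^2 - 10x + 15/2

the result is g(x) = 5x^2 - 10x + 15/2


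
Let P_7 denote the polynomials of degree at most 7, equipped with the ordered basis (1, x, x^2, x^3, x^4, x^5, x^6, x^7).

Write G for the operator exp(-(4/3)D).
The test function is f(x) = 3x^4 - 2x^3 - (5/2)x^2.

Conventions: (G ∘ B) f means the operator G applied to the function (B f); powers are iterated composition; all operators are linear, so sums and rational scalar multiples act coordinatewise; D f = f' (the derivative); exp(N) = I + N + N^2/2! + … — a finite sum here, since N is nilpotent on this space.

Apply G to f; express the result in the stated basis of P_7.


g(x) = 3x^4 - 18x^3 + (75/2)x^2 - (292/9)x + 88/9

order-1 term: -16x^3 + 8x^2 + (20/3)x
order-2 term: 32x^2 - (32/3)x - 40/9
order-3 term: -(256/9)x + 128/27
order-4 term: 256/27
the series for exp(-(4/3)D) f terminates at order 4
exp(-(4/3)D) f = 3x^4 - 18x^3 + (75/2)x^2 - (292/9)x + 88/9


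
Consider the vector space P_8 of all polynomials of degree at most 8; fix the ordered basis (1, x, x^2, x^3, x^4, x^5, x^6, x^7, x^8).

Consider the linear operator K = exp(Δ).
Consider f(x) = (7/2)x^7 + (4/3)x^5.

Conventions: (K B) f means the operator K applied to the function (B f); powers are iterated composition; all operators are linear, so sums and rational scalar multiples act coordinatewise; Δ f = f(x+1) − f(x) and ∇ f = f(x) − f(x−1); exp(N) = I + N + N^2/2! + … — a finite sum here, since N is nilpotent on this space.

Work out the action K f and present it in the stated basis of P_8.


order-1 term: (49/2)x^6 + (147/2)x^5 + (775/6)x^4 + (815/6)x^3 + (521/6)x^2 + (187/6)x + 29/6
order-2 term: (147/2)x^5 + (735/2)x^4 + (5225/6)x^3 + (2285/2)x^2 + (4837/6)x + 481/2
order-3 term: (245/2)x^4 + 735x^3 + (11105/6)x^2 + 2245x + 6521/6
order-4 term: (245/2)x^3 + 735x^2 + (9595/6)x + 3715/3
order-5 term: (147/2)x^2 + (735/2)x + 1474/3
order-6 term: (49/2)x + 147/2
order-7 term: 7/2
the series for exp(Δ) f terminates at order 7
exp(Δ) f = (7/2)x^7 + (49/2)x^6 + (445/3)x^5 + (3715/6)x^4 + (11185/6)x^3 + (11666/3)x^2 + (10147/2)x + 18833/6

g(x) = (7/2)x^7 + (49/2)x^6 + (445/3)x^5 + (3715/6)x^4 + (11185/6)x^3 + (11666/3)x^2 + (10147/2)x + 18833/6


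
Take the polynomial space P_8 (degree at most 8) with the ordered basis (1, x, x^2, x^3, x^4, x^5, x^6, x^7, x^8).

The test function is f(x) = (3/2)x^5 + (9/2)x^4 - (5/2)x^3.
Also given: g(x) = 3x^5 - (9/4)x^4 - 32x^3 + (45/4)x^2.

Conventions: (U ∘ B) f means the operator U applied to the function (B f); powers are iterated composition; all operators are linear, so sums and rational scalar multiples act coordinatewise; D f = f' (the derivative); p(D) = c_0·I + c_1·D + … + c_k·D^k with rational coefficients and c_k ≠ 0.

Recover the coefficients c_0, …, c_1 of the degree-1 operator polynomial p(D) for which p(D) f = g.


D^0 f = (3/2)x^5 + (9/2)x^4 - (5/2)x^3
D^1 f = (15/2)x^4 + 18x^3 - (15/2)x^2
matching coefficients of g against c_0 f + c_1 Df + … from the top degree down determines the c_i
solution: c_0 = 2, c_1 = -3/2

c_0 = 2, c_1 = -3/2


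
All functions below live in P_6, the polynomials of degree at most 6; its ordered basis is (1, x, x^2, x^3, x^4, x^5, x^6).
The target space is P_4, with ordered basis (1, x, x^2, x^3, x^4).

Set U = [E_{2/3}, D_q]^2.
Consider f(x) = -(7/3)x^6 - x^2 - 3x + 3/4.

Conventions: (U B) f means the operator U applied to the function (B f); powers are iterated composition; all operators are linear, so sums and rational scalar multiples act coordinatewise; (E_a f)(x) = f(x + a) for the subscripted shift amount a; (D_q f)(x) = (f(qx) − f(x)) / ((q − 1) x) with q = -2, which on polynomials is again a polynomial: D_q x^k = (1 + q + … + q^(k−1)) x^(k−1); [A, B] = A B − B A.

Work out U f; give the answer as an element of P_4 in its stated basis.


D_q f = 49x^5 + x - 3
E_{2/3} D_q f = 49x^5 + (490/3)x^4 + (1960/9)x^3 + (3920/27)x^2 + (4001/81)x + 1001/243
E_{2/3} f = -(7/3)x^6 - (28/3)x^5 - (140/9)x^4 - (1120/81)x^3 - (641/81)x^2 - (1501/243)x - 16615/8748
D_q E_{2/3} f = 49x^5 - (308/3)x^4 + (700/9)x^3 - (1120/27)x^2 + (641/81)x - 1501/243
[E_{2/3}, D_q] f = 266x^4 + 140x^3 + (560/3)x^2 + (1120/27)x + 278/27
D_q [E_{2/3}, D_q] f = -1330x^3 + 420x^2 - (560/3)x + 1120/27
E_{2/3} D_q [E_{2/3}, D_q] f = -1330x^3 - 2240x^2 - 1400x - 7840/27
E_{2/3} [E_{2/3}, D_q] f = 266x^4 + (2548/3)x^3 + 1176x^2 + (21392/27)x + 17410/81
D_q E_{2/3} [E_{2/3}, D_q] f = -1330x^3 + 2548x^2 - 1176x + 21392/27
[E_{2/3}, D_q] [E_{2/3}, D_q] f = -4788x^2 - 224x - 3248/3

g(x) = -4788x^2 - 224x - 3248/3


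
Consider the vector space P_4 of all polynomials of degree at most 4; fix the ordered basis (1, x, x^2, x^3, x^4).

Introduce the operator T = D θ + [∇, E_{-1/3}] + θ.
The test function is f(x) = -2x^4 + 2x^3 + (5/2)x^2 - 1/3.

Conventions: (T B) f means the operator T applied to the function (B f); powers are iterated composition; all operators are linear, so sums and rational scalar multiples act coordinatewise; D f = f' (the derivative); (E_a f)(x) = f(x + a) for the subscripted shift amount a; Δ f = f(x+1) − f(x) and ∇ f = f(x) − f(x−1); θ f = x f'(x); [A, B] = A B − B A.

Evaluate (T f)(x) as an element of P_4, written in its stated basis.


θ f = -8x^4 + 6x^3 + 5x^2
D θ f = -32x^3 + 18x^2 + 10x
E_{-1/3} f = -2x^4 + (14/3)x^3 - (5/6)x^2 - (19/27)x - 25/162
∇ E_{-1/3} f = -8x^3 + 26x^2 - (71/3)x + 367/54
∇ f = -8x^3 + 18x^2 - 9x + 3/2
E_{-1/3} ∇ f = -8x^3 + 26x^2 - (71/3)x + 367/54
[∇, E_{-1/3}] f = 0
θ f = -8x^4 + 6x^3 + 5x^2
(D θ + [∇, E_{-1/3}] + θ) f = -8x^4 - 26x^3 + 23x^2 + 10x

g(x) = -8x^4 - 26x^3 + 23x^2 + 10x


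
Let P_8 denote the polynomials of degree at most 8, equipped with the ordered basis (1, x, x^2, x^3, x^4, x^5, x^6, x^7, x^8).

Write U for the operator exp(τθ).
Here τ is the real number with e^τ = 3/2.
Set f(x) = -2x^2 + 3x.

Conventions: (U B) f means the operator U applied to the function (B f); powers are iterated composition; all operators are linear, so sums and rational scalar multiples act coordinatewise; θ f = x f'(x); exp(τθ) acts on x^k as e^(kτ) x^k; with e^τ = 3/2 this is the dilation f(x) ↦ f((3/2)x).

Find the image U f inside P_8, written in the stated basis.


exp(τθ) x^k = e^(kτ) x^k; with e^τ = 3/2 this sends x^k to (3/2)^k x^k
x ↦ 3/2 x
x^2 ↦ 9/4 x^2
applying this coordinatewise to f: exp(τθ) f = -(9/2)x^2 + (9/2)x

g(x) = -(9/2)x^2 + (9/2)x


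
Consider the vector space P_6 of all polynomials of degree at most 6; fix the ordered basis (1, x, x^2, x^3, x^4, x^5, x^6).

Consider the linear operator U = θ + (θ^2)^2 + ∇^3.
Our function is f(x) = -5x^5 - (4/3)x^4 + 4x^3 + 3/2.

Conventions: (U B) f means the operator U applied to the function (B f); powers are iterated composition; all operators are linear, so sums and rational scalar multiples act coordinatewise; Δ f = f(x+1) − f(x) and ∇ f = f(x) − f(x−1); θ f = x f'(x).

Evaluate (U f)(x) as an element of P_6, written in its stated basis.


the image equals g(x) = -3150x^5 - (1040/3)x^4 + 336x^3 - 300x^2 + 868x - 678

θ f = -25x^5 - (16/3)x^4 + 12x^3
θ f = -25x^5 - (16/3)x^4 + 12x^3
θ θ f = -125x^5 - (64/3)x^4 + 36x^3
θ θ^2 f = -625x^5 - (256/3)x^4 + 108x^3
θ θ θ^2 f = -3125x^5 - (1024/3)x^4 + 324x^3
∇ f = -25x^4 + (134/3)x^3 - 30x^2 + (23/3)x + 1/3
∇ ∇ f = -100x^3 + 284x^2 - 294x + 322/3
∇ ∇ ∇ f = -300x^2 + 868x - 678
(θ + (θ^2)^2 + ∇^3) f = -3150x^5 - (1040/3)x^4 + 336x^3 - 300x^2 + 868x - 678
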